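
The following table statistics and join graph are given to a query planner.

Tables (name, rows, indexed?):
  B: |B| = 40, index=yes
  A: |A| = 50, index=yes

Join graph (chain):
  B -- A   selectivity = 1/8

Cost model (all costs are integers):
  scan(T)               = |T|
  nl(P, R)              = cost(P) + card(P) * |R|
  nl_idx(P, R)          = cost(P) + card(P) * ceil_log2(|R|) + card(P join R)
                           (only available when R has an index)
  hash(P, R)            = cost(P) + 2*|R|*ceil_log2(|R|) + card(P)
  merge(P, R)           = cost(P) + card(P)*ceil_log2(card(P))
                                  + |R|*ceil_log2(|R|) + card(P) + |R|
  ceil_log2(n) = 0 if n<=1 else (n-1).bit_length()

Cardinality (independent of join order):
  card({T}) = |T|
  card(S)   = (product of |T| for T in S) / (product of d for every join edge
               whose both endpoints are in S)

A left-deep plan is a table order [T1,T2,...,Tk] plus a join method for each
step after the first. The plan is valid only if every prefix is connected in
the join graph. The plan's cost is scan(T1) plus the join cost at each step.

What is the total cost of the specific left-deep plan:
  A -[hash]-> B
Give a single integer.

580

step 1: scan A: cost=50, card=50
step 2: join B via hash
    card(P join B) = 50*40/(8) = 250
    cost = 50 + 2*40*6 + 50 = 580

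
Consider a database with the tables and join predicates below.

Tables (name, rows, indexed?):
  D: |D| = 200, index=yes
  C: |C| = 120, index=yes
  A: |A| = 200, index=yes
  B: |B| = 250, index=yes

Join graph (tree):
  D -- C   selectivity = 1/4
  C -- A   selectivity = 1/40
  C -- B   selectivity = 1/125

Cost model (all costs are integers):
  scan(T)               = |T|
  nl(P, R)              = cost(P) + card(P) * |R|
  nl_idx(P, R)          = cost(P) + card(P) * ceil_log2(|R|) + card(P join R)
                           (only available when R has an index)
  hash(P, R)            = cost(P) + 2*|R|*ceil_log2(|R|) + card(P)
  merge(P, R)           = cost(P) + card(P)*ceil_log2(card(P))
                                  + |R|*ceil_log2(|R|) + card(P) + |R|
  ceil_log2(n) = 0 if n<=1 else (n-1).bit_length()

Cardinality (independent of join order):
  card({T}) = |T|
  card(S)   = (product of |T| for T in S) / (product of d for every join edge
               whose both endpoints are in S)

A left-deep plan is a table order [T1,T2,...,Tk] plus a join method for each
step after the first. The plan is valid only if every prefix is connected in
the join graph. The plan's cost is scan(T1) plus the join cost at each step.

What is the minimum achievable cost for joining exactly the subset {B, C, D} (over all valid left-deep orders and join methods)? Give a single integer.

Selinger DP over subsets of {B,C,D}:
  {D}: scan cost=200, card=200
  {C}: scan cost=120, card=120
  {B}: scan cost=250, card=250
  {CD}: card=6000; try (C,hash)→2080, (D,merge)→2880, (C,merge)→2960, (D,hash)→3440, (D,nl_idx)→7080, (C,nl_idx)→7600 …(+2); best=2080 via (C,hash)
  {BC}: card=240; try (B,nl_idx)→1320, (C,hash)→2180, (C,nl_idx)→2240, (B,merge)→3330, (C,merge)→3460, (B,hash)→4240 …(+2); best=1320 via (B,nl_idx)
  {BCD}: card=12000; try (D,hash)→4760, (D,merge)→5280, (B,hash)→12080, (D,nl_idx)→15240, (D,nl)→49320, (B,nl_idx)→62080 …(+2); best=4760 via (D,hash)

4760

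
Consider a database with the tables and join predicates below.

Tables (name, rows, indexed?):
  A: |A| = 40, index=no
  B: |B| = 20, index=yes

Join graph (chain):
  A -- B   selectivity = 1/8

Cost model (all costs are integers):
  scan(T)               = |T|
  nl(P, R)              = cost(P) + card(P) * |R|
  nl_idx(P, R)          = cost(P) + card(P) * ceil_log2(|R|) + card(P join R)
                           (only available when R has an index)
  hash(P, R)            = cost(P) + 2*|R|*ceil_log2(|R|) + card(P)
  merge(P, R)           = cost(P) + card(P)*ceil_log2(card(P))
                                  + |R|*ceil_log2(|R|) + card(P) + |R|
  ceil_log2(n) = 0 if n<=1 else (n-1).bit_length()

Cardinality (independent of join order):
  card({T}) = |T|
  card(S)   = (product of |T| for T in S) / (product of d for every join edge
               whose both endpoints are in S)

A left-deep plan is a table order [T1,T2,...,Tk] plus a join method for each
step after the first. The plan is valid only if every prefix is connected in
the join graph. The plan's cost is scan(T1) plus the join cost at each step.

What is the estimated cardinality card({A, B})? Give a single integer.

100

Tables in S: A(40), B(20)
Edges inside S: A-B(d=8)
numerator = 40 * 20 = 800
denominator = 8 = 8
card(S) = 800 / 8 = 100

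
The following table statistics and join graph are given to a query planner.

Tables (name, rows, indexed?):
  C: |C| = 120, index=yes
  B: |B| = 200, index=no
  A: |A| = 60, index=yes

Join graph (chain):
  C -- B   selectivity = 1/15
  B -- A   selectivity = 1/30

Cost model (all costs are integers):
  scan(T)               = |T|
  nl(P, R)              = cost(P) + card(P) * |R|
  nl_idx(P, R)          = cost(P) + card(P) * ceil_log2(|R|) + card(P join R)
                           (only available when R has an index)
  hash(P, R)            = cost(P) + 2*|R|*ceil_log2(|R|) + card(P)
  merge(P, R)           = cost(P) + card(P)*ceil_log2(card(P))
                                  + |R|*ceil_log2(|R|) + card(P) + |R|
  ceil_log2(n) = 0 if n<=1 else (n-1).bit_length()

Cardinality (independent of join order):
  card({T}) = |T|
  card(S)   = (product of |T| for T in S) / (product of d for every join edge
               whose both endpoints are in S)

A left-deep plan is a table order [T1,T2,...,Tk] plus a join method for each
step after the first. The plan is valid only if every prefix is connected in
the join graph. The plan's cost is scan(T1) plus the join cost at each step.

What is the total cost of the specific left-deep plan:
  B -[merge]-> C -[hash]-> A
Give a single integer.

step 1: scan B: cost=200, card=200
step 2: join C via merge
    card(P join C) = 200*120/(15) = 1600
    cost = 200 + 200*8 + 120*7 + 200 + 120 = 2960
step 3: join A via hash
    card(P join A) = 1600*60/(30) = 3200
    cost = 2960 + 2*60*6 + 1600 = 5280

5280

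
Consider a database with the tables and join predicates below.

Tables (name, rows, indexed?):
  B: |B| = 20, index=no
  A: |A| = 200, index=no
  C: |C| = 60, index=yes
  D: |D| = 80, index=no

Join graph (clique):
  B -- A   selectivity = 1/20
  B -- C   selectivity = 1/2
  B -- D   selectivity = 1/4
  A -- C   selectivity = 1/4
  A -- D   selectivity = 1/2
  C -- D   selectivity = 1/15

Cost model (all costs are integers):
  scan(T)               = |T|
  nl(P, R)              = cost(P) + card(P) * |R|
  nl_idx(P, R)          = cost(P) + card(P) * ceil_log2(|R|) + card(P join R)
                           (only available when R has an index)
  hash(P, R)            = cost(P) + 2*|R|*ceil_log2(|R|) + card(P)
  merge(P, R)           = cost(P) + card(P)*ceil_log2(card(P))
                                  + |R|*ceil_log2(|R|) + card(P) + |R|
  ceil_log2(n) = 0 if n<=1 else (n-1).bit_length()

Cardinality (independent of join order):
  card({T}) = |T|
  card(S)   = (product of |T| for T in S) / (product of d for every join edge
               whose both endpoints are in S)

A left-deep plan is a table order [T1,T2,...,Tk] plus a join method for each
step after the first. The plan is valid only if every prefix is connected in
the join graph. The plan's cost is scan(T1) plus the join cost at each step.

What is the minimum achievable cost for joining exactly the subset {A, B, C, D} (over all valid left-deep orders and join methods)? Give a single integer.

Selinger DP over subsets of {A,B,C,D}:
  {B}: scan cost=20, card=20
  {A}: scan cost=200, card=200
  {C}: scan cost=60, card=60
  {D}: scan cost=80, card=80
  {AB}: card=200; try (B,hash)→600, (A,merge)→1940, (B,merge)→2120, (A,hash)→3240, (A,nl)→4020, (B,nl)→4200; best=600 via (B,hash)
  {BC}: card=600; try (B,hash)→320, (C,merge)→560, (B,merge)→600, (C,nl_idx)→740, (C,hash)→760, (C,nl)→1220 …(+1); best=320 via (B,hash)
  {BD}: card=400; try (B,hash)→360, (D,merge)→780, (B,merge)→840, (D,hash)→1160, (D,nl)→1620, (B,nl)→1680; best=360 via (B,hash)
  {AC}: card=3000; try (C,hash)→1120, (A,merge)→2280, (C,merge)→2420, (A,hash)→3320, (C,nl_idx)→4400, (A,nl)→12060 …(+1); best=1120 via (C,hash)
  {AD}: card=8000; try (D,hash)→1520, (A,merge)→2520, (D,merge)→2640, (A,hash)→3360, (A,nl)→16080, (D,nl)→16200; best=1520 via (D,hash)
  {CD}: card=320; try (C,hash)→880, (C,nl_idx)→880, (D,merge)→1120, (C,merge)→1140, (D,hash)→1240, (D,nl)→4860 …(+1); best=880 via (C,hash)
  {ABC}: card=1500; try (C,hash)→1520, (C,merge)→2820, (C,nl_idx)→3300, (A,hash)→4120, (B,hash)→4320, (A,merge)→8720 …(+4); best=1520 via (C,hash)
  {ABD}: card=2000; try (D,hash)→1920, (D,merge)→3040, (A,hash)→3960, (A,merge)→6160, (B,hash)→9720, (D,nl)→16600 …(+3); best=1920 via (D,hash)
  {BCD}: card=800; try (B,hash)→1400, (C,hash)→1480, (D,hash)→2040, (C,nl_idx)→3560, (B,merge)→4200, (C,merge)→4780 …(+4); best=1400 via (B,hash)
  {ACD}: card=8000; try (A,hash)→4400, (D,hash)→5240, (A,merge)→5880, (C,hash)→10240, (D,merge)→40760, (C,nl_idx)→57520 …(+4); best=4400 via (A,hash)
  {ABCD}: card=1000; try (D,hash)→4140, (C,hash)→4640, (A,hash)→5400, (A,merge)→12000, (B,hash)→12600, (C,nl_idx)→14920 …(+7); best=4140 via (D,hash)

4140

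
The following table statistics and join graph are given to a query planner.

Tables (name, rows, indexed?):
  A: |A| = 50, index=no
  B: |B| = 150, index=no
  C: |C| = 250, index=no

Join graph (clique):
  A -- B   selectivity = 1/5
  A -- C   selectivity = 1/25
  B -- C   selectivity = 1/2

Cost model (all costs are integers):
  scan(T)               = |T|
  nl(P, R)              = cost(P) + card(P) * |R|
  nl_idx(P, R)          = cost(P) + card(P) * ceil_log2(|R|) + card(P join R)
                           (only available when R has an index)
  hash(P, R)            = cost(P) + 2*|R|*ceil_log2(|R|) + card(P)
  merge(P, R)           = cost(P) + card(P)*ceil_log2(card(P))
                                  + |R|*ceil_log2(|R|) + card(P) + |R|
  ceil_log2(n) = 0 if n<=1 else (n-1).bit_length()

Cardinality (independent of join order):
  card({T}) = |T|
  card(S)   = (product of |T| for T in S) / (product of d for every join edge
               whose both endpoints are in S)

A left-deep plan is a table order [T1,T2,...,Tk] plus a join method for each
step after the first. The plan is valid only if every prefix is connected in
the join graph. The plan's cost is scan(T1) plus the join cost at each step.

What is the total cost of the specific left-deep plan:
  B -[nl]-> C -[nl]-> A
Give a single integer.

975150

step 1: scan B: cost=150, card=150
step 2: join C via nl
    card(P join C) = 150*250/(2) = 18750
    cost = 150 + 150*250 = 37650
step 3: join A via nl
    card(P join A) = 18750*50/(5*25) = 7500
    cost = 37650 + 18750*50 = 975150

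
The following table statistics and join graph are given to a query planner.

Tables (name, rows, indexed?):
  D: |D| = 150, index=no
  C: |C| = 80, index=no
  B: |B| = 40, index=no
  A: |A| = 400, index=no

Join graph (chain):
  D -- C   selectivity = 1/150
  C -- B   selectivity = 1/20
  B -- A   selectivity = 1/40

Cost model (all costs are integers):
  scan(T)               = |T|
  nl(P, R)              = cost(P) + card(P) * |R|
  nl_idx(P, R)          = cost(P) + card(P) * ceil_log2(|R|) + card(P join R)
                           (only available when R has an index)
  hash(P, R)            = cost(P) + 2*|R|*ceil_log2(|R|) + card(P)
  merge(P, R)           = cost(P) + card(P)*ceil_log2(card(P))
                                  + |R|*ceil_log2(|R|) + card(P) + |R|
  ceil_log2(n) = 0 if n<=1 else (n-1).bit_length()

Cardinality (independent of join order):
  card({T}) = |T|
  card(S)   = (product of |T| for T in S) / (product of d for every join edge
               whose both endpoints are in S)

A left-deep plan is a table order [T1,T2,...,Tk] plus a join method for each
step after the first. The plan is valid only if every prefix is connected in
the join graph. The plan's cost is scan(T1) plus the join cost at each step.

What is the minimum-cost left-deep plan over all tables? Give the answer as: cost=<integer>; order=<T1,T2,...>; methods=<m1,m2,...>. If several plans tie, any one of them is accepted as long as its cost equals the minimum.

Selinger DP (subsets sized 1..n):
  {D}: scan cost=150, card=150
  {C}: scan cost=80, card=80
  {B}: scan cost=40, card=40
  {A}: scan cost=400, card=400
  {CD}: card=80; try (C,hash)→1420, (D,merge)→2070, (C,merge)→2140, (D,hash)→2560, (D,nl)→12080, (C,nl)→12150; best=1420 via (C,hash)
  {BC}: card=160; try (B,hash)→640, (C,merge)→960, (B,merge)→1000, (C,hash)→1200, (C,nl)→3240, (B,nl)→3280; best=640 via (B,hash)
  {AB}: card=400; try (B,hash)→1280, (A,merge)→4320, (B,merge)→4680, (A,hash)→7280, (A,nl)→16040, (B,nl)→16400; best=1280 via (B,hash)
  {BCD}: card=160; try (B,hash)→1980, (B,merge)→2340, (D,hash)→3200, (D,merge)→3430, (B,nl)→4620, (D,nl)→24640; best=1980 via (B,hash)
  {ABC}: card=1600; try (C,hash)→2800, (C,merge)→5920, (A,merge)→6080, (A,hash)→8000, (C,nl)→33280, (A,nl)→64640; best=2800 via (C,hash)
  {ABCD}: card=1600; try (D,hash)→6800, (A,merge)→7420, (A,hash)→9340, (D,merge)→23350, (A,nl)→65980, (D,nl)→242800; best=6800 via (D,hash)

cost=6800; order=A,B,C,D; methods=hash,hash,hash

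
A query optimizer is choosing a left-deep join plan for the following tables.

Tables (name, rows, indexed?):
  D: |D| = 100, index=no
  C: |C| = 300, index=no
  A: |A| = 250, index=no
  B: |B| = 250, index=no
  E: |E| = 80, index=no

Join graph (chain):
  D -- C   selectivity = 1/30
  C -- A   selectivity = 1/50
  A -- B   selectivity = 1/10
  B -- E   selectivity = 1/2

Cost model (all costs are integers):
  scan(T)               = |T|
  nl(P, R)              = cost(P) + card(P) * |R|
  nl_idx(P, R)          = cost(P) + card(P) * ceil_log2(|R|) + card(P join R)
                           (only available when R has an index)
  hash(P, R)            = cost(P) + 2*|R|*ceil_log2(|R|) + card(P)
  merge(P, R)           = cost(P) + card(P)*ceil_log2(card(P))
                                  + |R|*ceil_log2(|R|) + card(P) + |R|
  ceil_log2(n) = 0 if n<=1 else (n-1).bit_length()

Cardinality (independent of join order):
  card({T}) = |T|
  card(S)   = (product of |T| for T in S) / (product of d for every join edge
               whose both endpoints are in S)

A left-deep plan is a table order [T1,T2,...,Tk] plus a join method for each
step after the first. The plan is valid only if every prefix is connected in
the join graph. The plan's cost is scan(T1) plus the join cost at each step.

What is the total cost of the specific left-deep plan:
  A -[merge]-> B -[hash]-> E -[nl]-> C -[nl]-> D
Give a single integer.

step 1: scan A: cost=250, card=250
step 2: join B via merge
    card(P join B) = 250*250/(10) = 6250
    cost = 250 + 250*8 + 250*8 + 250 + 250 = 4750
step 3: join E via hash
    card(P join E) = 6250*80/(2) = 250000
    cost = 4750 + 2*80*7 + 6250 = 12120
step 4: join C via nl
    card(P join C) = 250000*300/(50) = 1500000
    cost = 12120 + 250000*300 = 75012120
step 5: join D via nl
    card(P join D) = 1500000*100/(30) = 5000000
    cost = 75012120 + 1500000*100 = 225012120

225012120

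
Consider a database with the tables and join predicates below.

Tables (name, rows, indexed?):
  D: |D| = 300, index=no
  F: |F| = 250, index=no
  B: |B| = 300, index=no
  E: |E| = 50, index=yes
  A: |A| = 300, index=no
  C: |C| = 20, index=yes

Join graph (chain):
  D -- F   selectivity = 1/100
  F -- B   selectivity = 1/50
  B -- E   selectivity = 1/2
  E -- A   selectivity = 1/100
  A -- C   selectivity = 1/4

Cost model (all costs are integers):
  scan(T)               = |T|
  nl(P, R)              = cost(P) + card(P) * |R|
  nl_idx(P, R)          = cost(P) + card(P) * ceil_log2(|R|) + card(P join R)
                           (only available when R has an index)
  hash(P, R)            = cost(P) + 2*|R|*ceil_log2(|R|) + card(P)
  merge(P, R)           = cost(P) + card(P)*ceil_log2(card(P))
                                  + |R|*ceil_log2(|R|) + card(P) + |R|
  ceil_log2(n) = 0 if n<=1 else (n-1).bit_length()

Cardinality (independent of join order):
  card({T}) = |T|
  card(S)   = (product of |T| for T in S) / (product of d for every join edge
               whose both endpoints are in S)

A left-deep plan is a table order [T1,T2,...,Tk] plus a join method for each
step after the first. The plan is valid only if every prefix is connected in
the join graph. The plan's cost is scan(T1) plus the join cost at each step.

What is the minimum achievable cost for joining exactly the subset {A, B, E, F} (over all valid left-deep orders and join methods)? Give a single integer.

32050

Selinger DP over subsets of {A,B,E,F}:
  {F}: scan cost=250, card=250
  {B}: scan cost=300, card=300
  {E}: scan cost=50, card=50
  {A}: scan cost=300, card=300
  {BF}: card=1500; try (F,hash)→4600, (B,merge)→5500, (F,merge)→5550, (B,hash)→5900, (B,nl)→75250, (F,nl)→75300; best=4600 via (F,hash)
  {BE}: card=7500; try (E,hash)→1200, (B,merge)→3400, (E,merge)→3650, (B,hash)→5500, (E,nl_idx)→9600, (B,nl)→15050 …(+1); best=1200 via (E,hash)
  {AE}: card=150; try (E,hash)→1200, (E,nl_idx)→2250, (A,merge)→3400, (E,merge)→3650, (A,hash)→5500, (A,nl)→15050 …(+1); best=1200 via (E,hash)
  {BEF}: card=37500; try (E,hash)→6700, (F,hash)→12700, (E,merge)→22950, (E,nl_idx)→51100, (E,nl)→79600, (F,merge)→108450 …(+1); best=6700 via (E,hash)
  {ABE}: card=22500; try (B,merge)→5550, (B,hash)→6750, (A,hash)→14100, (B,nl)→46200, (A,merge)→109200, (A,nl)→2251200; best=5550 via (B,merge)
  {ABEF}: card=112500; try (F,hash)→32050, (A,hash)→49600, (F,merge)→367800, (A,merge)→647200, (F,nl)→5630550, (A,nl)→11256700; best=32050 via (F,hash)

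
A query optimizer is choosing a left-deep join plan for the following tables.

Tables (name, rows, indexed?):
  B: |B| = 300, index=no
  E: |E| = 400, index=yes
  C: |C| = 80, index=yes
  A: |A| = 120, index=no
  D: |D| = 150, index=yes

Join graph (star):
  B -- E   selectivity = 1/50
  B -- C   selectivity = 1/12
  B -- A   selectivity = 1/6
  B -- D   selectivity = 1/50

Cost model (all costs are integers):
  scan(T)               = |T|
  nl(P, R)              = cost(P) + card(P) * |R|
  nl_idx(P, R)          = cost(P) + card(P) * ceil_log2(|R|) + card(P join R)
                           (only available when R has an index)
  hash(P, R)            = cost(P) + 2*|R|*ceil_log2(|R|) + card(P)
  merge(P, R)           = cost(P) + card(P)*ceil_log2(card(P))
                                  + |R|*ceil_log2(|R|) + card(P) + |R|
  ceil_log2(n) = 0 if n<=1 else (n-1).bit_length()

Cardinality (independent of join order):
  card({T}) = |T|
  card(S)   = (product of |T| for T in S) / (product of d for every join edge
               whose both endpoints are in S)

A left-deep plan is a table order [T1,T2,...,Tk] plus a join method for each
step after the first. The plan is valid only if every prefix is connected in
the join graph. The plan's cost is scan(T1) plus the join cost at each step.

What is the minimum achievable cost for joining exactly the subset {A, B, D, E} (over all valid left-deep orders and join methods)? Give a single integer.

19080

Selinger DP over subsets of {A,B,D,E}:
  {B}: scan cost=300, card=300
  {E}: scan cost=400, card=400
  {A}: scan cost=120, card=120
  {D}: scan cost=150, card=150
  {BE}: card=2400; try (E,nl_idx)→5400, (B,hash)→6200, (E,merge)→7300, (B,merge)→7400, (E,hash)→7800, (E,nl)→120300 …(+1); best=5400 via (E,nl_idx)
  {AB}: card=6000; try (A,hash)→2280, (B,merge)→4080, (A,merge)→4260, (B,hash)→5640, (B,nl)→36120, (A,nl)→36300; best=2280 via (A,hash)
  {BD}: card=900; try (D,hash)→3000, (D,nl_idx)→3600, (B,merge)→4500, (D,merge)→4650, (B,hash)→5700, (B,nl)→45150 …(+1); best=3000 via (D,hash)
  {ABE}: card=48000; try (A,hash)→9480, (E,hash)→15480, (A,merge)→37560, (E,merge)→90280, (E,nl_idx)→104280, (A,nl)→293400 …(+1); best=9480 via (A,hash)
  {BDE}: card=7200; try (D,hash)→10200, (E,hash)→11100, (E,merge)→16900, (E,nl_idx)→18300, (D,nl_idx)→31800, (D,merge)→37950 …(+2); best=10200 via (D,hash)
  {ABD}: card=18000; try (A,hash)→5580, (D,hash)→10680, (A,merge)→13860, (D,nl_idx)→68280, (D,merge)→87630, (A,nl)→111000 …(+1); best=5580 via (A,hash)
  {ABDE}: card=144000; try (A,hash)→19080, (E,hash)→30780, (D,hash)→59880, (A,merge)→111960, (E,merge)→297580, (E,nl_idx)→311580 …(+5); best=19080 via (A,hash)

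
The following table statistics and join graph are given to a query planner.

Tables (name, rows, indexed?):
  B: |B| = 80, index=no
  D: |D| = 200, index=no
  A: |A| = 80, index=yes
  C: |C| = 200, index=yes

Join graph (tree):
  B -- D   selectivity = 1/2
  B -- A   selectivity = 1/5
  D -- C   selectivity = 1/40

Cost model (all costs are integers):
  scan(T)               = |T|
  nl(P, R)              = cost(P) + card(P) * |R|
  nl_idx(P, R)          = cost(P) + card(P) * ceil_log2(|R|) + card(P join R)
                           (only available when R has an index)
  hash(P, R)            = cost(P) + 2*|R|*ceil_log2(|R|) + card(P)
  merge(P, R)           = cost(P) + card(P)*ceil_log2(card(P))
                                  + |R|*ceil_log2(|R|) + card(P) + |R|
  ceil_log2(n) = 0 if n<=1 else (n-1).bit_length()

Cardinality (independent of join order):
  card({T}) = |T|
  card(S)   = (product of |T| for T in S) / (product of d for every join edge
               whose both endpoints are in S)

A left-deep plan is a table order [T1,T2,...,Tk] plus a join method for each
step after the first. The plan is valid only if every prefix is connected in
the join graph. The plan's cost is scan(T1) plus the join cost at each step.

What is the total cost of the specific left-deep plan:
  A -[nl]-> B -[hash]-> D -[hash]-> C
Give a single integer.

step 1: scan A: cost=80, card=80
step 2: join B via nl
    card(P join B) = 80*80/(5) = 1280
    cost = 80 + 80*80 = 6480
step 3: join D via hash
    card(P join D) = 1280*200/(2) = 128000
    cost = 6480 + 2*200*8 + 1280 = 10960
step 4: join C via hash
    card(P join C) = 128000*200/(40) = 640000
    cost = 10960 + 2*200*8 + 128000 = 142160

142160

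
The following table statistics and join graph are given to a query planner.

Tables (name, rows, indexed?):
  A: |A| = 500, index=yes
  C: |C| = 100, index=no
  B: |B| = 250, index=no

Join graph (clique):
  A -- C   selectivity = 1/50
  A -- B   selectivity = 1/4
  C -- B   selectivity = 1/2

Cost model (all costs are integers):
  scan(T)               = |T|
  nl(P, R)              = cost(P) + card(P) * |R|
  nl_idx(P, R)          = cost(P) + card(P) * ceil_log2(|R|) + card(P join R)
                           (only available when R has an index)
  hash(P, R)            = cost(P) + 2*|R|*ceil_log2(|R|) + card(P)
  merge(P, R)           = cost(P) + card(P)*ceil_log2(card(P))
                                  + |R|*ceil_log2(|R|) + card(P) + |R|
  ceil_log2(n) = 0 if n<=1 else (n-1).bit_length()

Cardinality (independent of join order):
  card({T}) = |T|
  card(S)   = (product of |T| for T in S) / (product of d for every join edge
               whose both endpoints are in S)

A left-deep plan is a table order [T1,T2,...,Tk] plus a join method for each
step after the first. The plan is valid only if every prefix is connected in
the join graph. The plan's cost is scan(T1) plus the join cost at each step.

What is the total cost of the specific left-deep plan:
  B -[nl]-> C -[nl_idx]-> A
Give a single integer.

169000

step 1: scan B: cost=250, card=250
step 2: join C via nl
    card(P join C) = 250*100/(2) = 12500
    cost = 250 + 250*100 = 25250
step 3: join A via nl_idx
    card(P join A) = 12500*500/(50*4) = 31250
    cost = 25250 + 12500*9 + 31250 = 169000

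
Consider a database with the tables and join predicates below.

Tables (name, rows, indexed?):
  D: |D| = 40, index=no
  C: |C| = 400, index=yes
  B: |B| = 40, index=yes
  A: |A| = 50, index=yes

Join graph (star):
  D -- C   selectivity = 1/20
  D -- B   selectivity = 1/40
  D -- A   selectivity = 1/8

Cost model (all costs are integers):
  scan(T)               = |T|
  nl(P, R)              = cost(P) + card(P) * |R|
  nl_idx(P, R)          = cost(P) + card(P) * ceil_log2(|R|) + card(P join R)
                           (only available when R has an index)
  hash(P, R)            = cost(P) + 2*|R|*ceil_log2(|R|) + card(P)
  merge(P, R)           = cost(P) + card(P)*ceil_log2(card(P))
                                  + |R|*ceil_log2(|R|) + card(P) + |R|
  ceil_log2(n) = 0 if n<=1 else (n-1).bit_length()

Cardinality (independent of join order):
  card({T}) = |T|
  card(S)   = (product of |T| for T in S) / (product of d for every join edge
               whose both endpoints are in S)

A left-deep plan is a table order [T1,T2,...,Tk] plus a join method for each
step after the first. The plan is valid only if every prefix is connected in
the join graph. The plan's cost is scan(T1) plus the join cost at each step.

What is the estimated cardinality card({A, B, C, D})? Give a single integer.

5000

Tables in S: A(50), B(40), C(400), D(40)
Edges inside S: D-C(d=20), D-B(d=40), D-A(d=8)
numerator = 50 * 40 * 400 * 40 = 32000000
denominator = 20 * 40 * 8 = 6400
card(S) = 32000000 / 6400 = 5000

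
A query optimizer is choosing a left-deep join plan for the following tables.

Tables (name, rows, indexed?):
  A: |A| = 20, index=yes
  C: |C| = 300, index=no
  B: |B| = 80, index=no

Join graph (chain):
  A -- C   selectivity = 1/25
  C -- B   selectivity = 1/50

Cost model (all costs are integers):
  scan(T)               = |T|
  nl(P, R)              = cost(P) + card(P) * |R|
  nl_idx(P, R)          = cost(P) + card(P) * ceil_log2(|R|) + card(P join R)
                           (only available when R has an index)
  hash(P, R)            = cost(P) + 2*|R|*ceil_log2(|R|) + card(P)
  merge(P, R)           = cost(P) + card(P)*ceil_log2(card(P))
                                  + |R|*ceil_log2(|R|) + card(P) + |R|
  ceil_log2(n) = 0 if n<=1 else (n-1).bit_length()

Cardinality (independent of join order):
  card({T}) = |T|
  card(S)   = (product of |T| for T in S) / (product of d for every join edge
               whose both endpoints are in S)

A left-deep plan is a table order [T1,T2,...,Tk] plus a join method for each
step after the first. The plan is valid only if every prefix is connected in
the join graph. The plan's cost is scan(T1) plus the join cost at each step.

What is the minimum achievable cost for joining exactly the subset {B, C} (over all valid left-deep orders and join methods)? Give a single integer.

Selinger DP over subsets of {B,C}:
  {C}: scan cost=300, card=300
  {B}: scan cost=80, card=80
  {BC}: card=480; try (B,hash)→1720, (C,merge)→3720, (B,merge)→3940, (C,hash)→5560, (C,nl)→24080, (B,nl)→24300; best=1720 via (B,hash)

1720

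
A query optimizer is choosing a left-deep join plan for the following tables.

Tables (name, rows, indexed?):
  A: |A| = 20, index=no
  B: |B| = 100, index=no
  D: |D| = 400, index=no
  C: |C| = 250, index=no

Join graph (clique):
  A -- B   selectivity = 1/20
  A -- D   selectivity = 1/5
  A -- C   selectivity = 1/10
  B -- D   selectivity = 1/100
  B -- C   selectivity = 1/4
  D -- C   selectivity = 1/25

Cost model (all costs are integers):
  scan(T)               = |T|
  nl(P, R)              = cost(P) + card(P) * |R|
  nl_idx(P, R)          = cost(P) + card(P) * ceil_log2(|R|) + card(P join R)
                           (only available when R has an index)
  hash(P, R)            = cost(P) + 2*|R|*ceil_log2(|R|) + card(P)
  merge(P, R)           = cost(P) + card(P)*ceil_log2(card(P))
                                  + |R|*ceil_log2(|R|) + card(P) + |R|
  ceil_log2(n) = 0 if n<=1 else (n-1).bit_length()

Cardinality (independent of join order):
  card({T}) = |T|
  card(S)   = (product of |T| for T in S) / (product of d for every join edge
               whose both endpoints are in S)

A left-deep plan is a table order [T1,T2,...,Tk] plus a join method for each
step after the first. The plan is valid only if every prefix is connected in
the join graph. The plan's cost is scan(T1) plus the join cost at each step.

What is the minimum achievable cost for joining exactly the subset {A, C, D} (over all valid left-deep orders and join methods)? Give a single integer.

Selinger DP over subsets of {A,C,D}:
  {A}: scan cost=20, card=20
  {D}: scan cost=400, card=400
  {C}: scan cost=250, card=250
  {AD}: card=1600; try (A,hash)→1000, (D,merge)→4140, (A,merge)→4520, (D,hash)→7240, (D,nl)→8020, (A,nl)→8400; best=1000 via (A,hash)
  {AC}: card=500; try (A,hash)→700, (C,merge)→2390, (A,merge)→2620, (C,hash)→4040, (C,nl)→5020, (A,nl)→5250; best=700 via (A,hash)
  {CD}: card=4000; try (C,hash)→4800, (D,merge)→6500, (C,merge)→6650, (D,hash)→7700, (D,nl)→100250, (C,nl)→100400; best=4800 via (C,hash)
  {ACD}: card=1600; try (C,hash)→6600, (D,hash)→8400, (A,hash)→9000, (D,merge)→9700, (C,merge)→22450, (A,merge)→56920 …(+3); best=6600 via (C,hash)

6600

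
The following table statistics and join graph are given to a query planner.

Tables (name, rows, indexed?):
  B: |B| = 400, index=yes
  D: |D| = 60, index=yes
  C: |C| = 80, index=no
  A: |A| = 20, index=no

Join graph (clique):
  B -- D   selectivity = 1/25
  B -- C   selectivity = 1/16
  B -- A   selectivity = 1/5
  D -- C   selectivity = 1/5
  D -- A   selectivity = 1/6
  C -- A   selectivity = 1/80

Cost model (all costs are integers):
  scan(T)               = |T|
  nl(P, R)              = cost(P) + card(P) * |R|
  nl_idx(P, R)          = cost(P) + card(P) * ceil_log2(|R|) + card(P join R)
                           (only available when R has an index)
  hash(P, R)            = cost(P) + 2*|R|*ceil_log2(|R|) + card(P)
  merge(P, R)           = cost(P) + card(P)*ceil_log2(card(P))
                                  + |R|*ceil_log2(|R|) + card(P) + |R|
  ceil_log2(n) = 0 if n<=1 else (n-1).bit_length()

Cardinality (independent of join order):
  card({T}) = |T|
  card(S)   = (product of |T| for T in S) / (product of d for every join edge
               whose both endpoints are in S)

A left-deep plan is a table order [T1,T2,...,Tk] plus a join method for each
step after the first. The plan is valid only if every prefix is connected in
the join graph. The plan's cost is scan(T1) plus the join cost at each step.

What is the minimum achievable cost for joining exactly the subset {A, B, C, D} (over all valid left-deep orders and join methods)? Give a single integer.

Selinger DP over subsets of {A,B,C,D}:
  {B}: scan cost=400, card=400
  {D}: scan cost=60, card=60
  {C}: scan cost=80, card=80
  {A}: scan cost=20, card=20
  {BD}: card=960; try (D,hash)→1520, (B,nl_idx)→1560, (D,nl_idx)→3760, (B,merge)→4480, (D,merge)→4820, (B,hash)→7320 …(+2); best=1520 via (D,hash)
  {BC}: card=2000; try (C,hash)→1920, (B,nl_idx)→2800, (B,merge)→4720, (C,merge)→5040, (B,hash)→7360, (B,nl)→32080 …(+1); best=1920 via (C,hash)
  {AB}: card=1600; try (A,hash)→1000, (B,nl_idx)→1800, (B,merge)→4140, (A,merge)→4520, (B,hash)→7240, (B,nl)→8020 …(+1); best=1000 via (A,hash)
  {CD}: card=960; try (D,hash)→880, (C,merge)→1120, (D,merge)→1140, (C,hash)→1240, (D,nl_idx)→1520, (C,nl)→4860 …(+1); best=880 via (D,hash)
  {AD}: card=200; try (A,hash)→320, (D,nl_idx)→340, (D,merge)→560, (A,merge)→600, (D,hash)→760, (D,nl)→1220 …(+1); best=320 via (A,hash)
  {AC}: card=20; try (A,hash)→360, (C,merge)→780, (A,merge)→840, (C,hash)→1160, (C,nl)→1620, (A,nl)→1680; best=360 via (A,hash)
  {BCD}: card=960; try (C,hash)→3600, (D,hash)→4640, (B,hash)→9040, (B,nl_idx)→10480, (C,merge)→12720, (D,nl_idx)→14880 …(+5); best=3600 via (C,hash)
  {ABD}: card=640; try (A,hash)→2680, (B,nl_idx)→2760, (D,hash)→3320, (B,merge)→6120, (B,hash)→7720, (D,nl_idx)→11240 …(+5); best=2680 via (A,hash)
  {ABC}: card=100; try (B,nl_idx)→640, (C,hash)→3720, (A,hash)→4120, (B,merge)→4480, (B,hash)→7580, (B,nl)→8360 …(+4); best=640 via (B,nl_idx)
  {ACD}: card=40; try (D,nl_idx)→520, (D,merge)→900, (D,hash)→1100, (D,nl)→1560, (C,hash)→1640, (A,hash)→2040 …(+4); best=520 via (D,nl_idx)
  {ABCD}: card=8; try (B,nl_idx)→888, (D,nl_idx)→1248, (D,hash)→1460, (D,merge)→1860, (C,hash)→4440, (A,hash)→4760 …(+8); best=888 via (B,nl_idx)

888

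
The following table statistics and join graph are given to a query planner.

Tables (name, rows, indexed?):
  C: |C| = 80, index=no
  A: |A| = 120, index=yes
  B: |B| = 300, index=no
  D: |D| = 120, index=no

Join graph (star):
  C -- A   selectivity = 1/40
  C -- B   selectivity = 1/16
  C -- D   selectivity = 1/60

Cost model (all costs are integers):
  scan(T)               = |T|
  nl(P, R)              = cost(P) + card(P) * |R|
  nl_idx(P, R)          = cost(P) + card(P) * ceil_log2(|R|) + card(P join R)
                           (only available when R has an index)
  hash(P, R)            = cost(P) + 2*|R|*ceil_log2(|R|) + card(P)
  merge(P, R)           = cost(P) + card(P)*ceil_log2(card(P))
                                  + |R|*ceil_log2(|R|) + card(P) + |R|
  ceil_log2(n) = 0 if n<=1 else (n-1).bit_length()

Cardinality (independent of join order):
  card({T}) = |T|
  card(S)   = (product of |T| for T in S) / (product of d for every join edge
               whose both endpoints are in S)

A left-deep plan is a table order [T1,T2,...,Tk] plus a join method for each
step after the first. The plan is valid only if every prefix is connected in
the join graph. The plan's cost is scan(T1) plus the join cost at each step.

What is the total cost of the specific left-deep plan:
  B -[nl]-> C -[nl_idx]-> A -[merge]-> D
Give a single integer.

103260

step 1: scan B: cost=300, card=300
step 2: join C via nl
    card(P join C) = 300*80/(16) = 1500
    cost = 300 + 300*80 = 24300
step 3: join A via nl_idx
    card(P join A) = 1500*120/(40) = 4500
    cost = 24300 + 1500*7 + 4500 = 39300
step 4: join D via merge
    card(P join D) = 4500*120/(60) = 9000
    cost = 39300 + 4500*13 + 120*7 + 4500 + 120 = 103260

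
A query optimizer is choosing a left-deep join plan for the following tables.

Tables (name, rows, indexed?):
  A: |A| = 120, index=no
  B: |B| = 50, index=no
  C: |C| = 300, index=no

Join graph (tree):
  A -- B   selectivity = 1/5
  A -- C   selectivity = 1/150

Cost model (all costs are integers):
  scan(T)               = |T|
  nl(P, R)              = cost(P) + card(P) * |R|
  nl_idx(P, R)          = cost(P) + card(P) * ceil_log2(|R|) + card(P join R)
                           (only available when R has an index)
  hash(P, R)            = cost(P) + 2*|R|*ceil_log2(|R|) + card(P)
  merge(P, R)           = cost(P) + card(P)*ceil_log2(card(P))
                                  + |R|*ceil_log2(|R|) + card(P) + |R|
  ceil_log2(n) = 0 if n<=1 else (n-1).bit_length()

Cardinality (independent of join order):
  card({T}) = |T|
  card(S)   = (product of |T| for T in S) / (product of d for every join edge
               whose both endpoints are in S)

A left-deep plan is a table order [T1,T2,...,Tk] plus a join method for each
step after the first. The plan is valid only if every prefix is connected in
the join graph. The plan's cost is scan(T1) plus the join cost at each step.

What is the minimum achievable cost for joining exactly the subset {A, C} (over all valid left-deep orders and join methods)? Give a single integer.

2280

Selinger DP over subsets of {A,C}:
  {A}: scan cost=120, card=120
  {C}: scan cost=300, card=300
  {AC}: card=240; try (A,hash)→2280, (C,merge)→4080, (A,merge)→4260, (C,hash)→5640, (C,nl)→36120, (A,nl)→36300; best=2280 via (A,hash)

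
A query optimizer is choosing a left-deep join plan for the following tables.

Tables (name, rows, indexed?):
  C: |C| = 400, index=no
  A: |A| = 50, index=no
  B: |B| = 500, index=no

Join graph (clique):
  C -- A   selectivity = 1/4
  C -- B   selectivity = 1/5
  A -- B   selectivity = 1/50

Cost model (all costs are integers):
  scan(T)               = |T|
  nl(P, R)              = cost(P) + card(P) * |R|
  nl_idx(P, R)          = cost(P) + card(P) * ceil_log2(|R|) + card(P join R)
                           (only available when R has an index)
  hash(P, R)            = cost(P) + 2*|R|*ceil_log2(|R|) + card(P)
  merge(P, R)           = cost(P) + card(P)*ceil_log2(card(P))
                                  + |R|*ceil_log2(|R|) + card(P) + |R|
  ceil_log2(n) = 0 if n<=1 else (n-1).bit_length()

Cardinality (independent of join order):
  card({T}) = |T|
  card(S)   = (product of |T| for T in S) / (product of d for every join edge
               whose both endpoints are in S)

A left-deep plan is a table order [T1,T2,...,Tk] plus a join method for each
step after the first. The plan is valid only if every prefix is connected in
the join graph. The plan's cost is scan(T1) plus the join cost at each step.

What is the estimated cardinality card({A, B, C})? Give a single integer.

10000

Tables in S: A(50), B(500), C(400)
Edges inside S: C-A(d=4), C-B(d=5), A-B(d=50)
numerator = 50 * 500 * 400 = 10000000
denominator = 4 * 5 * 50 = 1000
card(S) = 10000000 / 1000 = 10000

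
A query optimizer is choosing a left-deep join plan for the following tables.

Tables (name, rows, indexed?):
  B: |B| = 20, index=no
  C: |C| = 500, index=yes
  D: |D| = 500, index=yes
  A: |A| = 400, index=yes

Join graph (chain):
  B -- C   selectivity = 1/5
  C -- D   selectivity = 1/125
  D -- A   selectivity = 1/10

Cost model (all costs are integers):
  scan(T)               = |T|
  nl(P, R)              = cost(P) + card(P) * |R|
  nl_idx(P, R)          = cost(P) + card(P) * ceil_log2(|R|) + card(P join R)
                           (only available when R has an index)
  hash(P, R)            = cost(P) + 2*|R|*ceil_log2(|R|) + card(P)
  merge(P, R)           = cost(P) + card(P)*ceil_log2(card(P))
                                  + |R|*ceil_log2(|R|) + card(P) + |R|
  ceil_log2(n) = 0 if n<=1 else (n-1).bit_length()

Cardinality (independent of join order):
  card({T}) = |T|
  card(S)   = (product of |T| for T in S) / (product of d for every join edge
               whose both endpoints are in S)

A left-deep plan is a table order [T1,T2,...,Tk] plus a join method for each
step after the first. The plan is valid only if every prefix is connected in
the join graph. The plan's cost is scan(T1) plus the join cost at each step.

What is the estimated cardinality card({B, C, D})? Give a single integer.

8000

Tables in S: B(20), C(500), D(500)
Edges inside S: B-C(d=5), C-D(d=125)
numerator = 20 * 500 * 500 = 5000000
denominator = 5 * 125 = 625
card(S) = 5000000 / 625 = 8000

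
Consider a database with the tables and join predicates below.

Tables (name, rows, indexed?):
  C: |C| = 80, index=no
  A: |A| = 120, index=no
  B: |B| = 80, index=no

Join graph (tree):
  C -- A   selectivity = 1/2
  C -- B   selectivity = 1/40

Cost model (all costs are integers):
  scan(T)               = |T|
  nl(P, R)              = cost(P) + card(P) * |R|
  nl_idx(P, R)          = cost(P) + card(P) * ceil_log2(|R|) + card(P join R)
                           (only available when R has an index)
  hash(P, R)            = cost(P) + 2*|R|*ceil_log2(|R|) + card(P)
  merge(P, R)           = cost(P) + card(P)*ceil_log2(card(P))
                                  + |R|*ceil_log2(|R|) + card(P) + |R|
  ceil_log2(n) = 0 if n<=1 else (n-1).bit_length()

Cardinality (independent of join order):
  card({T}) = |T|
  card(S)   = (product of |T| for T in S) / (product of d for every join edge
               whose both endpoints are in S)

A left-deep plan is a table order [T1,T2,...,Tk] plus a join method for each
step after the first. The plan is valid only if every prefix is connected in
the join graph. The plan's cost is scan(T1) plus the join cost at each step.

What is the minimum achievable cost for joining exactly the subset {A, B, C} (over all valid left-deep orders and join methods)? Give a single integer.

3120

Selinger DP over subsets of {A,B,C}:
  {C}: scan cost=80, card=80
  {A}: scan cost=120, card=120
  {B}: scan cost=80, card=80
  {AC}: card=4800; try (C,hash)→1360, (A,merge)→1680, (C,merge)→1720, (A,hash)→1840, (A,nl)→9680, (C,nl)→9720; best=1360 via (C,hash)
  {BC}: card=160; try (C,hash)→1280, (B,hash)→1280, (C,merge)→1360, (B,merge)→1360, (C,nl)→6480, (B,nl)→6480; best=1280 via (C,hash)
  {ABC}: card=9600; try (A,hash)→3120, (A,merge)→3680, (B,hash)→7280, (A,nl)→20480, (B,merge)→69200, (B,nl)→385360; best=3120 via (A,hash)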